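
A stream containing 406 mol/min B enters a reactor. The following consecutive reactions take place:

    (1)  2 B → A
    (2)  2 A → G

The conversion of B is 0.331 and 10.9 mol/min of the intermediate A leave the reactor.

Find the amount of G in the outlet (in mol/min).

Conversion of B: B consumed = 2ξ₁ = 0.331 × 406 → ξ₁ = 67.19 mol/min.
A balance: n_A = 0 + 1ξ₁ − 2ξ₂ = 10.9 → ξ₂ = (1·67.19 − 10.9)/2 = 28.15 mol/min.
Outlet amounts (n = n₀ + Σ ν·ξ):
  B: 406 − 2(67.19) = 271.6
  A: 0 + 1(67.19) − 2(28.15) = 10.9
  G: 0 + 1(28.15) = 28.15

28.1 mol/min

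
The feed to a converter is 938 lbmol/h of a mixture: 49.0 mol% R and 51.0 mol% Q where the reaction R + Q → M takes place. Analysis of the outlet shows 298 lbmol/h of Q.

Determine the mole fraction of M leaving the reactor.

For Q: n = n₀ − 1ξ → 298 = 478.4 − 1ξ, giving ξ = 180.4 lbmol/h.
Outlet amounts (n = n₀ + ν ξ):
  R: 459.6 − 1(180.4) = 279.2
  Q: 478.4 − 1(180.4) = 298
  M: 0 + 1(180.4) = 180.4
Total out = 757.6 lbmol/h; y_M = 180.4 / 757.6 = 0.2381.

0.238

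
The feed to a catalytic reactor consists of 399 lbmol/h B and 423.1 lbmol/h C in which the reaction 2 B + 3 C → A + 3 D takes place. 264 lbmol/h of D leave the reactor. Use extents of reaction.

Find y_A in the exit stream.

0.12

For D: n = n₀ + 3ξ → 264 = 0 + 3ξ, giving ξ = 88 lbmol/h.
Outlet amounts (n = n₀ + ν ξ):
  B: 399 − 2(88) = 223
  C: 423.1 − 3(88) = 159.1
  A: 0 + 1(88) = 88
  D: 0 + 3(88) = 264
Total out = 734.1 lbmol/h; y_A = 88 / 734.1 = 0.1199.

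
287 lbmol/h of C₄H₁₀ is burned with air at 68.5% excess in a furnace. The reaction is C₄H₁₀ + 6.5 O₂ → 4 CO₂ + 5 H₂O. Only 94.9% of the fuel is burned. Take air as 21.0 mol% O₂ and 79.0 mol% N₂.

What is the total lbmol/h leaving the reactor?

Stoichiometric O₂ = 6.5 × 287 = 1866 lbmol/h; O₂ fed = 1866 × 1.685 = 3143 lbmol/h.
N₂ fed = 3143 × 79/21 = 11830 lbmol/h.
Fuel reacted = 0.949 × 287 → ξ = 272.4 lbmol/h.
Outlet (n = n₀ + ν ξ):
  C₄H₁₀: 287 − 1(272.4) = 14.64
  O₂: 3143 − 6.5(272.4) = 1373
  N₂: 11830 (inert)
  CO₂: 0 + 4(272.4) = 1089
  H₂O: 0 + 5(272.4) = 1362
Total out = 14.64 + 1373 + 11830 + 1089 + 1362 = 15660 lbmol/h.

15700 lbmol/h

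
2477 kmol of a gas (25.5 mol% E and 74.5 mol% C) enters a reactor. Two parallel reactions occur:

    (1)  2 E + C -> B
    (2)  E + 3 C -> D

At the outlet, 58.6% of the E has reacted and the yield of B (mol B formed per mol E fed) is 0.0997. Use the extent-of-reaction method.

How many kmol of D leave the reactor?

244 kmol

Yield of B: 1ξ₁ / 631.6 = 0.0997 → ξ₁ = 62.97 kmol.
Conversion of E: 2ξ₁ + 1ξ₂ = 0.586 × 631.6 = 370.1 → ξ₂ = 244.2 kmol.
Outlet amounts (n = n₀ + Σ ν·ξ):
  E: 631.6 − 2(62.97) − 1(244.2) = 261.5
  C: 1845 − 1(62.97) − 3(244.2) = 1050
  B: 0 + 1(62.97) = 62.97
  D: 0 + 1(244.2) = 244.2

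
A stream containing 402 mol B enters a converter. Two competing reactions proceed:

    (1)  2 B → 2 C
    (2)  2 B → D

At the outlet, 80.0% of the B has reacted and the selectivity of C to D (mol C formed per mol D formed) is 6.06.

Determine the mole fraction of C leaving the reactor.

0.668

Conversion of B: B consumed = 0.8 × 402 = 321.6 mol = 2ξ₁ + 2ξ₂.
Selectivity: 2ξ₁ / (1ξ₂) = 6.06 → ξ₁ = 3.03 ξ₂.
Substitute: (2·3.03 + 2) ξ₂ = 321.6 → ξ₂ = 39.9 mol, ξ₁ = 120.9 mol.
Outlet amounts (n = n₀ + Σ ν·ξ):
  B: 402 − 2(120.9) − 2(39.9) = 80.4
  C: 0 + 2(120.9) = 241.8
  D: 0 + 1(39.9) = 39.9
Total out = 362.1 mol; y_C = 241.8 / 362.1 = 0.6678.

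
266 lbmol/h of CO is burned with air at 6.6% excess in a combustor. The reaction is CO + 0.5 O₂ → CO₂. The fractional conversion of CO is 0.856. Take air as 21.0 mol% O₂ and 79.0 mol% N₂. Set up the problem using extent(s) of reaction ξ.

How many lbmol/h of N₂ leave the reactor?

Stoichiometric O₂ = 0.5 × 266 = 133 lbmol/h; O₂ fed = 133 × 1.066 = 141.8 lbmol/h.
N₂ fed = 141.8 × 79/21 = 533.4 lbmol/h.
Fuel reacted = 0.856 × 266 → ξ = 227.7 lbmol/h.
Outlet (n = n₀ + ν ξ):
  CO: 266 − 1(227.7) = 38.3
  O₂: 141.8 − 0.5(227.7) = 27.93
  N₂: 533.4 (inert)
  CO₂: 0 + 1(227.7) = 227.7

533 lbmol/h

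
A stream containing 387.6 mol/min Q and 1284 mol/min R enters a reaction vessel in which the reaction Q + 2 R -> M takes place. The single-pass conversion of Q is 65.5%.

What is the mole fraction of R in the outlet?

Q reacted = 0.655 × 387.6 = 253.9 mol/min; ν_Q = −1, so ξ = 253.9/1 = 253.9 mol/min.
Outlet amounts (n = n₀ + ν ξ):
  Q: 387.6 − 1(253.9) = 133.7
  R: 1284 − 2(253.9) = 776.2
  M: 0 + 1(253.9) = 253.9
Total out = 1164 mol/min; y_R = 776.2 / 1164 = 0.667.

0.667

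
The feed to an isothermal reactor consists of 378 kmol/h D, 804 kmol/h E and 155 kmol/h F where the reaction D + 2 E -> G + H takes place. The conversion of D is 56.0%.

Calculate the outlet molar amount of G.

D reacted = 0.56 × 378 = 211.7 kmol/h; ν_D = −1, so ξ = 211.7/1 = 211.7 kmol/h.
Outlet amounts (n = n₀ + ν ξ):
  D: 378 − 1(211.7) = 166.3
  E: 804 − 2(211.7) = 380.6
  G: 0 + 1(211.7) = 211.7
  H: 0 + 1(211.7) = 211.7
  F: 155 (inert)

212 kmol/h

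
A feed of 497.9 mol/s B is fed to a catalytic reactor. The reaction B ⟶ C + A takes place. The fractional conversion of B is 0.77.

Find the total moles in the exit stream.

881 mol/s

B reacted = 0.77 × 497.9 = 383.4 mol/s; ν_B = −1, so ξ = 383.4/1 = 383.4 mol/s.
Outlet amounts (n = n₀ + ν ξ):
  B: 497.9 − 1(383.4) = 114.5
  C: 0 + 1(383.4) = 383.4
  A: 0 + 1(383.4) = 383.4
Total out = 114.5 + 383.4 + 383.4 = 881.3 mol/s.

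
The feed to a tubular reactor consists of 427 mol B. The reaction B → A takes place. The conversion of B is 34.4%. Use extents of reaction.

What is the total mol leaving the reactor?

B reacted = 0.344 × 427 = 146.9 mol; ν_B = −1, so ξ = 146.9/1 = 146.9 mol.
Outlet amounts (n = n₀ + ν ξ):
  B: 427 − 1(146.9) = 280.1
  A: 0 + 1(146.9) = 146.9
Total out = 280.1 + 146.9 = 427 mol.

427 mol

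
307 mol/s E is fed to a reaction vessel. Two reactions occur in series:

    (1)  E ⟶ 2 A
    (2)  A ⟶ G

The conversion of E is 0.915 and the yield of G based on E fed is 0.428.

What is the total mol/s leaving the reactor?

Conversion of E: E consumed = 1ξ₁ = 0.915 × 307 → ξ₁ = 280.9 mol/s.
Yield of G: 1ξ₂ / 307 = 0.428 → ξ₂ = 131.4 mol/s.
Outlet amounts (n = n₀ + Σ ν·ξ):
  E: 307 − 1(280.9) = 26.09
  A: 0 + 2(280.9) − 1(131.4) = 430.4
  G: 0 + 1(131.4) = 131.4
Total out = 26.09 + 430.4 + 131.4 = 587.9 mol/s.

588 mol/s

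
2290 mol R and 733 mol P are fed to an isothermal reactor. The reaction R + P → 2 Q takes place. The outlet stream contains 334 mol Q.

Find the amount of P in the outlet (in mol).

For Q: n = n₀ + 2ξ → 334 = 0 + 2ξ, giving ξ = 167 mol.
Outlet amounts (n = n₀ + ν ξ):
  R: 2290 − 1(167) = 2123
  P: 733 − 1(167) = 566
  Q: 0 + 2(167) = 334

566 mol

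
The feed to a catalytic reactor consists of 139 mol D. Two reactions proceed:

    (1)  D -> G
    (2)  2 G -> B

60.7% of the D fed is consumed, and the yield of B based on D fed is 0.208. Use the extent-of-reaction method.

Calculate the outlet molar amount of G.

Conversion of D: D consumed = 1ξ₁ = 0.607 × 139 → ξ₁ = 84.37 mol.
Yield of B: 1ξ₂ / 139 = 0.208 → ξ₂ = 28.91 mol.
Outlet amounts (n = n₀ + Σ ν·ξ):
  D: 139 − 1(84.37) = 54.63
  G: 0 + 1(84.37) − 2(28.91) = 26.55
  B: 0 + 1(28.91) = 28.91

26.5 mol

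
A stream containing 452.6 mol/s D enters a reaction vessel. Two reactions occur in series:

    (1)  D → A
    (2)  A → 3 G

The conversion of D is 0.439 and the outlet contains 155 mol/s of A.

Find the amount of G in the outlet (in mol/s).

131 mol/s

Conversion of D: D consumed = 1ξ₁ = 0.439 × 452.6 → ξ₁ = 198.7 mol/s.
A balance: n_A = 0 + 1ξ₁ − 1ξ₂ = 155 → ξ₂ = (1·198.7 − 155)/1 = 43.69 mol/s.
Outlet amounts (n = n₀ + Σ ν·ξ):
  D: 452.6 − 1(198.7) = 253.9
  A: 0 + 1(198.7) − 1(43.69) = 155
  G: 0 + 3(43.69) = 131.1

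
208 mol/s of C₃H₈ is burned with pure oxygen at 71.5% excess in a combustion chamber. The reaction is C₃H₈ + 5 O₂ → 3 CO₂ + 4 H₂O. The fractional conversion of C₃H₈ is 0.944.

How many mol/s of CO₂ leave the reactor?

589 mol/s

Stoichiometric O₂ = 5 × 208 = 1040 mol/s; O₂ fed = 1040 × 1.715 = 1784 mol/s.
Fuel reacted = 0.944 × 208 → ξ = 196.4 mol/s.
Outlet (n = n₀ + ν ξ):
  C₃H₈: 208 − 1(196.4) = 11.65
  O₂: 1784 − 5(196.4) = 801.8
  CO₂: 0 + 3(196.4) = 589.1
  H₂O: 0 + 4(196.4) = 785.4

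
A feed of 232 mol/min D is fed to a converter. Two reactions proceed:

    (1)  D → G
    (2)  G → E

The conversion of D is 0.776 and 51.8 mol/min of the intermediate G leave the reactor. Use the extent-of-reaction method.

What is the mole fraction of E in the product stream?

Conversion of D: D consumed = 1ξ₁ = 0.776 × 232 → ξ₁ = 180 mol/min.
G balance: n_G = 0 + 1ξ₁ − 1ξ₂ = 51.8 → ξ₂ = (1·180 − 51.8)/1 = 128.2 mol/min.
Outlet amounts (n = n₀ + Σ ν·ξ):
  D: 232 − 1(180) = 51.97
  G: 0 + 1(180) − 1(128.2) = 51.8
  E: 0 + 1(128.2) = 128.2
Total out = 232 mol/min; y_E = 128.2 / 232 = 0.5527.

0.553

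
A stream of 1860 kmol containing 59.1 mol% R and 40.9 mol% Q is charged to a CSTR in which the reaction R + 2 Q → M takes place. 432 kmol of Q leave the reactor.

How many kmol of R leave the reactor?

For Q: n = n₀ − 2ξ → 432 = 760.7 − 2ξ, giving ξ = 164.4 kmol.
Outlet amounts (n = n₀ + ν ξ):
  R: 1099 − 1(164.4) = 934.9
  Q: 760.7 − 2(164.4) = 432
  M: 0 + 1(164.4) = 164.4

935 kmol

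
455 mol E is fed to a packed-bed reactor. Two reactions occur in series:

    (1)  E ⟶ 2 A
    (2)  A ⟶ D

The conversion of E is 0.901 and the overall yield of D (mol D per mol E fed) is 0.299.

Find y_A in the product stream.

0.791

Conversion of E: E consumed = 1ξ₁ = 0.901 × 455 → ξ₁ = 410 mol.
Yield of D: 1ξ₂ / 455 = 0.299 → ξ₂ = 136 mol.
Outlet amounts (n = n₀ + Σ ν·ξ):
  E: 455 − 1(410) = 45.05
  A: 0 + 2(410) − 1(136) = 683.9
  D: 0 + 1(136) = 136
Total out = 865 mol; y_A = 683.9 / 865 = 0.7906.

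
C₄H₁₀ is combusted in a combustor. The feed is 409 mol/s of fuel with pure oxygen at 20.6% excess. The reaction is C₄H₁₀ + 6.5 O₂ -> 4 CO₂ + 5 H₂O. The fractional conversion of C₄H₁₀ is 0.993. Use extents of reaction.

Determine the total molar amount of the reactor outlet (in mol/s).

Stoichiometric O₂ = 6.5 × 409 = 2658 mol/s; O₂ fed = 2658 × 1.206 = 3206 mol/s.
Fuel reacted = 0.993 × 409 → ξ = 406.1 mol/s.
Outlet (n = n₀ + ν ξ):
  C₄H₁₀: 409 − 1(406.1) = 2.863
  O₂: 3206 − 6.5(406.1) = 566.3
  CO₂: 0 + 4(406.1) = 1625
  H₂O: 0 + 5(406.1) = 2031
Total out = 2.863 + 566.3 + 1625 + 2031 = 4224 mol/s.

4220 mol/s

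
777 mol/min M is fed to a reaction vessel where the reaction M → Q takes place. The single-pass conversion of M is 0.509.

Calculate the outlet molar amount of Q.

395 mol/min

M reacted = 0.509 × 777 = 395.5 mol/min; ν_M = −1, so ξ = 395.5/1 = 395.5 mol/min.
Outlet amounts (n = n₀ + ν ξ):
  M: 777 − 1(395.5) = 381.5
  Q: 0 + 1(395.5) = 395.5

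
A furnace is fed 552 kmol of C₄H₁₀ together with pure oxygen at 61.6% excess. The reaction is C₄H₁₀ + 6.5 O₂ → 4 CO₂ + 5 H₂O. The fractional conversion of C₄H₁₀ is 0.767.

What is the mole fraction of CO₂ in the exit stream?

0.242

Stoichiometric O₂ = 6.5 × 552 = 3588 kmol; O₂ fed = 3588 × 1.616 = 5798 kmol.
Fuel reacted = 0.767 × 552 → ξ = 423.4 kmol.
Outlet (n = n₀ + ν ξ):
  C₄H₁₀: 552 − 1(423.4) = 128.6
  O₂: 5798 − 6.5(423.4) = 3046
  CO₂: 0 + 4(423.4) = 1694
  H₂O: 0 + 5(423.4) = 2117
Total out = 6985 kmol; y_CO₂ = 1694 / 6985 = 0.2424.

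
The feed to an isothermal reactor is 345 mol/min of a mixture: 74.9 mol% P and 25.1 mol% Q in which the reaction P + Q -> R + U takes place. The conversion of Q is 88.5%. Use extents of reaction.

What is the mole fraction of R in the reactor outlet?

0.222

Q reacted = 0.885 × 86.59 = 76.64 mol/min; ν_Q = −1, so ξ = 76.64/1 = 76.64 mol/min.
Outlet amounts (n = n₀ + ν ξ):
  P: 258.4 − 1(76.64) = 181.8
  Q: 86.59 − 1(76.64) = 9.958
  R: 0 + 1(76.64) = 76.64
  U: 0 + 1(76.64) = 76.64
Total out = 345 mol/min; y_R = 76.64 / 345 = 0.2221.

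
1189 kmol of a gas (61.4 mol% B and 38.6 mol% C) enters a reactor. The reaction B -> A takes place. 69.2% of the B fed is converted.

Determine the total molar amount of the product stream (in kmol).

B reacted = 0.692 × 730 = 505.2 kmol; ν_B = −1, so ξ = 505.2/1 = 505.2 kmol.
Outlet amounts (n = n₀ + ν ξ):
  B: 730 − 1(505.2) = 224.9
  A: 0 + 1(505.2) = 505.2
  C: 459 (inert)
Total out = 224.9 + 505.2 + 459 = 1189 kmol.

1190 kmol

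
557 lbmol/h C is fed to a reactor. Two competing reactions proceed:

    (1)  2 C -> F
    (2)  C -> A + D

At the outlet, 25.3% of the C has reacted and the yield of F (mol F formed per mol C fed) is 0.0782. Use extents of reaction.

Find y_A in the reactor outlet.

Yield of F: 1ξ₁ / 557 = 0.0782 → ξ₁ = 43.56 lbmol/h.
Conversion of C: 2ξ₁ + 1ξ₂ = 0.253 × 557 = 140.9 → ξ₂ = 53.81 lbmol/h.
Outlet amounts (n = n₀ + Σ ν·ξ):
  C: 557 − 2(43.56) − 1(53.81) = 416.1
  F: 0 + 1(43.56) = 43.56
  A: 0 + 1(53.81) = 53.81
  D: 0 + 1(53.81) = 53.81
Total out = 567.2 lbmol/h; y_A = 53.81 / 567.2 = 0.09485.

0.0949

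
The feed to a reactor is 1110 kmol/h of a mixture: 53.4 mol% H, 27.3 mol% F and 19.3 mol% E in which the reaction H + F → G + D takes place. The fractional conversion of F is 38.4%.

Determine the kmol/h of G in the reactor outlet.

F reacted = 0.384 × 303 = 116.4 kmol/h; ν_F = −1, so ξ = 116.4/1 = 116.4 kmol/h.
Outlet amounts (n = n₀ + ν ξ):
  H: 592.7 − 1(116.4) = 476.4
  F: 303 − 1(116.4) = 186.7
  G: 0 + 1(116.4) = 116.4
  D: 0 + 1(116.4) = 116.4
  E: 214.2 (inert)

116 kmol/h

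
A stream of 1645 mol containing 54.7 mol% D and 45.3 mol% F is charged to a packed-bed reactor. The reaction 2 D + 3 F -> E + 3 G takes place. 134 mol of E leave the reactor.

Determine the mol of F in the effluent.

For E: n = n₀ + 1ξ → 134 = 0 + 1ξ, giving ξ = 134 mol.
Outlet amounts (n = n₀ + ν ξ):
  D: 899.8 − 2(134) = 631.8
  F: 745.2 − 3(134) = 343.2
  E: 0 + 1(134) = 134
  G: 0 + 3(134) = 402

343 mol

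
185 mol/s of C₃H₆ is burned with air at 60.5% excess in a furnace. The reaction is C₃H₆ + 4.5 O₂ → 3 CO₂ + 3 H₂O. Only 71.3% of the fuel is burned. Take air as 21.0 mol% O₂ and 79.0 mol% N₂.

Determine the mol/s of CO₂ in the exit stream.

Stoichiometric O₂ = 4.5 × 185 = 832.5 mol/s; O₂ fed = 832.5 × 1.605 = 1336 mol/s.
N₂ fed = 1336 × 79/21 = 5027 mol/s.
Fuel reacted = 0.713 × 185 → ξ = 131.9 mol/s.
Outlet (n = n₀ + ν ξ):
  C₃H₆: 185 − 1(131.9) = 53.09
  O₂: 1336 − 4.5(131.9) = 742.6
  N₂: 5027 (inert)
  CO₂: 0 + 3(131.9) = 395.7
  H₂O: 0 + 3(131.9) = 395.7

396 mol/s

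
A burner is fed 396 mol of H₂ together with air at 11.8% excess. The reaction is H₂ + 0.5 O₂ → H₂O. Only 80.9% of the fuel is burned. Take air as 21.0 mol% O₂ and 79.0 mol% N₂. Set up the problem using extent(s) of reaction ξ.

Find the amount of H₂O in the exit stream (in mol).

Stoichiometric O₂ = 0.5 × 396 = 198 mol; O₂ fed = 198 × 1.118 = 221.4 mol.
N₂ fed = 221.4 × 79/21 = 832.8 mol.
Fuel reacted = 0.809 × 396 → ξ = 320.4 mol.
Outlet (n = n₀ + ν ξ):
  H₂: 396 − 1(320.4) = 75.64
  O₂: 221.4 − 0.5(320.4) = 61.18
  N₂: 832.8 (inert)
  H₂O: 0 + 1(320.4) = 320.4

320 mol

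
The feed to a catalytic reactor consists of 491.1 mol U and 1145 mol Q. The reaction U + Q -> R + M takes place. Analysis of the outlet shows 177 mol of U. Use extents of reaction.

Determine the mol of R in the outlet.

314 mol

For U: n = n₀ − 1ξ → 177 = 491.1 − 1ξ, giving ξ = 314.1 mol.
Outlet amounts (n = n₀ + ν ξ):
  U: 491.1 − 1(314.1) = 177
  Q: 1145 − 1(314.1) = 830.9
  R: 0 + 1(314.1) = 314.1
  M: 0 + 1(314.1) = 314.1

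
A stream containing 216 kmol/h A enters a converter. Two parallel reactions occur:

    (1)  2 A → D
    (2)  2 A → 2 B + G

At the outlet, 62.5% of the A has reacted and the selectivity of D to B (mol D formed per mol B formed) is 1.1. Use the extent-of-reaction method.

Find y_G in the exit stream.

Conversion of A: A consumed = 0.625 × 216 = 135 kmol/h = 2ξ₁ + 2ξ₂.
Selectivity: 1ξ₁ / (2ξ₂) = 1.1 → ξ₁ = 2.2 ξ₂.
Substitute: (2·2.2 + 2) ξ₂ = 135 → ξ₂ = 21.09 kmol/h, ξ₁ = 46.41 kmol/h.
Outlet amounts (n = n₀ + Σ ν·ξ):
  A: 216 − 2(46.41) − 2(21.09) = 81
  D: 0 + 1(46.41) = 46.41
  B: 0 + 2(21.09) = 42.19
  G: 0 + 1(21.09) = 21.09
Total out = 190.7 kmol/h; y_G = 21.09 / 190.7 = 0.1106.

0.111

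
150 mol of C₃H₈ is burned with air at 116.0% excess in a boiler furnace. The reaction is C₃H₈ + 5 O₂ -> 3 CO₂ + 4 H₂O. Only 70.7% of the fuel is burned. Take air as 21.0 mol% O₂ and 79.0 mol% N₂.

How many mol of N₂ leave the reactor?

6090 mol

Stoichiometric O₂ = 5 × 150 = 750 mol; O₂ fed = 750 × 2.160 = 1620 mol.
N₂ fed = 1620 × 79/21 = 6094 mol.
Fuel reacted = 0.707 × 150 → ξ = 106 mol.
Outlet (n = n₀ + ν ξ):
  C₃H₈: 150 − 1(106) = 43.95
  O₂: 1620 − 5(106) = 1090
  N₂: 6094 (inert)
  CO₂: 0 + 3(106) = 318.1
  H₂O: 0 + 4(106) = 424.2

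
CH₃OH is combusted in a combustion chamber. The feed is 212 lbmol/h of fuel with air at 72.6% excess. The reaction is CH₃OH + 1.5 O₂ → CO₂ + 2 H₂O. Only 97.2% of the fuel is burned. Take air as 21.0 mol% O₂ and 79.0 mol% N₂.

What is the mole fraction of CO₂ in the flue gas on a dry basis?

Stoichiometric O₂ = 1.5 × 212 = 318 lbmol/h; O₂ fed = 318 × 1.726 = 548.9 lbmol/h.
N₂ fed = 548.9 × 79/21 = 2065 lbmol/h.
Fuel reacted = 0.972 × 212 → ξ = 206.1 lbmol/h.
Outlet (n = n₀ + ν ξ):
  CH₃OH: 212 − 1(206.1) = 5.936
  O₂: 548.9 − 1.5(206.1) = 239.8
  N₂: 2065 (inert)
  CO₂: 0 + 1(206.1) = 206.1
  H₂O: 0 + 2(206.1) = 412.1
Dry total = 2517 lbmol/h; y_CO₂ (dry) = 206.1 / 2517 = 0.08188.

0.0819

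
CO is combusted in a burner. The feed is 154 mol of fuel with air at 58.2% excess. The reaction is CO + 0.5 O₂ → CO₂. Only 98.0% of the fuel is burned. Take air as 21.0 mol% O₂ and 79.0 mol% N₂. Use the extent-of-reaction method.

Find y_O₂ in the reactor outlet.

Stoichiometric O₂ = 0.5 × 154 = 77 mol; O₂ fed = 77 × 1.582 = 121.8 mol.
N₂ fed = 121.8 × 79/21 = 458.3 mol.
Fuel reacted = 0.98 × 154 → ξ = 150.9 mol.
Outlet (n = n₀ + ν ξ):
  CO: 154 − 1(150.9) = 3.08
  O₂: 121.8 − 0.5(150.9) = 46.35
  N₂: 458.3 (inert)
  CO₂: 0 + 1(150.9) = 150.9
Total out = 658.6 mol; y_O₂ = 46.35 / 658.6 = 0.07038.

0.0704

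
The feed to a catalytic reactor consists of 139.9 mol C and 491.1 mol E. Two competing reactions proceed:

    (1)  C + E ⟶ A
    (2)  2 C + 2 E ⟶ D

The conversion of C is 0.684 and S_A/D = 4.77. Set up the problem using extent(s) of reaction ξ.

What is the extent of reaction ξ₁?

ξ₁ = 67.4 mol

Conversion of C: C consumed = 0.684 × 139.9 = 95.69 mol = 1ξ₁ + 2ξ₂.
Selectivity: 1ξ₁ / (1ξ₂) = 4.77 → ξ₁ = 4.77 ξ₂.
Substitute: (1·4.77 + 2) ξ₂ = 95.69 → ξ₂ = 14.13 mol, ξ₁ = 67.42 mol.
Outlet amounts (n = n₀ + Σ ν·ξ):
  C: 139.9 − 1(67.42) − 2(14.13) = 44.21
  E: 491.1 − 1(67.42) − 2(14.13) = 395.4
  A: 0 + 1(67.42) = 67.42
  D: 0 + 1(14.13) = 14.13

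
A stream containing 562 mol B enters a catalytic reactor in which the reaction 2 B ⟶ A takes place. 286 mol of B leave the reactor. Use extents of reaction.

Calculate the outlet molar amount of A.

For B: n = n₀ − 2ξ → 286 = 562 − 2ξ, giving ξ = 138 mol.
Outlet amounts (n = n₀ + ν ξ):
  B: 562 − 2(138) = 286
  A: 0 + 1(138) = 138

138 mol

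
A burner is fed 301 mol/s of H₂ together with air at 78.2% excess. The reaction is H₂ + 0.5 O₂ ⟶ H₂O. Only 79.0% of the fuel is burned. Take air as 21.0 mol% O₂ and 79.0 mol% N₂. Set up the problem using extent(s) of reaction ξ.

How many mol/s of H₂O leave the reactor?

238 mol/s

Stoichiometric O₂ = 0.5 × 301 = 150.5 mol/s; O₂ fed = 150.5 × 1.782 = 268.2 mol/s.
N₂ fed = 268.2 × 79/21 = 1009 mol/s.
Fuel reacted = 0.79 × 301 → ξ = 237.8 mol/s.
Outlet (n = n₀ + ν ξ):
  H₂: 301 − 1(237.8) = 63.21
  O₂: 268.2 − 0.5(237.8) = 149.3
  N₂: 1009 (inert)
  H₂O: 0 + 1(237.8) = 237.8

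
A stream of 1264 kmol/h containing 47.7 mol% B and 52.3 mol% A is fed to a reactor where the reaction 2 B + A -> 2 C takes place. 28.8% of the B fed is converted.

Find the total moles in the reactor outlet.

B reacted = 0.288 × 602.9 = 173.6 kmol/h; ν_B = −2, so ξ = 173.6/2 = 86.82 kmol/h.
Outlet amounts (n = n₀ + ν ξ):
  B: 602.9 − 2(86.82) = 429.3
  A: 661.1 − 1(86.82) = 574.3
  C: 0 + 2(86.82) = 173.6
Total out = 429.3 + 574.3 + 173.6 = 1177 kmol/h.

1180 kmol/h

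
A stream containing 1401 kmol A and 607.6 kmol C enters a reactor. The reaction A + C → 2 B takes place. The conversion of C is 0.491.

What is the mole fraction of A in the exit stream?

0.549

C reacted = 0.491 × 607.6 = 298.3 kmol; ν_C = −1, so ξ = 298.3/1 = 298.3 kmol.
Outlet amounts (n = n₀ + ν ξ):
  A: 1401 − 1(298.3) = 1103
  C: 607.6 − 1(298.3) = 309.3
  B: 0 + 2(298.3) = 596.7
Total out = 2009 kmol; y_A = 1103 / 2009 = 0.549.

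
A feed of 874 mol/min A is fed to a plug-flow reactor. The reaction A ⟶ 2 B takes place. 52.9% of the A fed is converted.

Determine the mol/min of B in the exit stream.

925 mol/min

A reacted = 0.529 × 874 = 462.3 mol/min; ν_A = −1, so ξ = 462.3/1 = 462.3 mol/min.
Outlet amounts (n = n₀ + ν ξ):
  A: 874 − 1(462.3) = 411.7
  B: 0 + 2(462.3) = 924.7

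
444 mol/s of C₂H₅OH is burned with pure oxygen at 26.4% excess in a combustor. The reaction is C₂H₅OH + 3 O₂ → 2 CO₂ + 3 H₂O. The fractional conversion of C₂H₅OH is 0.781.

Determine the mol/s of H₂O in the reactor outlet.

Stoichiometric O₂ = 3 × 444 = 1332 mol/s; O₂ fed = 1332 × 1.264 = 1684 mol/s.
Fuel reacted = 0.781 × 444 → ξ = 346.8 mol/s.
Outlet (n = n₀ + ν ξ):
  C₂H₅OH: 444 − 1(346.8) = 97.24
  O₂: 1684 − 3(346.8) = 643.4
  CO₂: 0 + 2(346.8) = 693.5
  H₂O: 0 + 3(346.8) = 1040

1040 mol/s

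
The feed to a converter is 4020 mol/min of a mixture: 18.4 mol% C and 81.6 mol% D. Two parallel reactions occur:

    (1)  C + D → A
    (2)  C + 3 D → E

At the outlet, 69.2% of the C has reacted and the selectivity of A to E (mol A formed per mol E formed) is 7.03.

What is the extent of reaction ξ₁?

Conversion of C: C consumed = 0.692 × 739.7 = 511.9 mol/min = 1ξ₁ + 1ξ₂.
Selectivity: 1ξ₁ / (1ξ₂) = 7.03 → ξ₁ = 7.03 ξ₂.
Substitute: (1·7.03 + 1) ξ₂ = 511.9 → ξ₂ = 63.74 mol/min, ξ₁ = 448.1 mol/min.
Outlet amounts (n = n₀ + Σ ν·ξ):
  C: 739.7 − 1(448.1) − 1(63.74) = 227.8
  D: 3280 − 1(448.1) − 3(63.74) = 2641
  A: 0 + 1(448.1) = 448.1
  E: 0 + 1(63.74) = 63.74

ξ₁ = 448 mol/min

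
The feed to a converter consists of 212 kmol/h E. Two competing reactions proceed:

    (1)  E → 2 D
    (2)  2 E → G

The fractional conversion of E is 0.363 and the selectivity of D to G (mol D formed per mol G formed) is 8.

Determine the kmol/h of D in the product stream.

103 kmol/h

Conversion of E: E consumed = 0.363 × 212 = 76.96 kmol/h = 1ξ₁ + 2ξ₂.
Selectivity: 2ξ₁ / (1ξ₂) = 8 → ξ₁ = 4 ξ₂.
Substitute: (1·4 + 2) ξ₂ = 76.96 → ξ₂ = 12.83 kmol/h, ξ₁ = 51.3 kmol/h.
Outlet amounts (n = n₀ + Σ ν·ξ):
  E: 212 − 1(51.3) − 2(12.83) = 135
  D: 0 + 2(51.3) = 102.6
  G: 0 + 1(12.83) = 12.83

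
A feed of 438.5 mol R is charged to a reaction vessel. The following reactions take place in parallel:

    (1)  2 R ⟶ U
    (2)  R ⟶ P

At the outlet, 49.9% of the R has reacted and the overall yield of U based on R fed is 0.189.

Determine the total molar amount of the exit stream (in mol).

Yield of U: 1ξ₁ / 438.5 = 0.189 → ξ₁ = 82.88 mol.
Conversion of R: 2ξ₁ + 1ξ₂ = 0.499 × 438.5 = 218.8 → ξ₂ = 53.06 mol.
Outlet amounts (n = n₀ + Σ ν·ξ):
  R: 438.5 − 2(82.88) − 1(53.06) = 219.7
  U: 0 + 1(82.88) = 82.88
  P: 0 + 1(53.06) = 53.06
Total out = 219.7 + 82.88 + 53.06 = 355.6 mol.

356 mol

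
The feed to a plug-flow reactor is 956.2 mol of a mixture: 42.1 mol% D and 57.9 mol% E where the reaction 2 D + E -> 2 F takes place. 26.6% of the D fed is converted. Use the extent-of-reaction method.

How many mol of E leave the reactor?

D reacted = 0.266 × 402.6 = 107.1 mol; ν_D = −2, so ξ = 107.1/2 = 53.54 mol.
Outlet amounts (n = n₀ + ν ξ):
  D: 402.6 − 2(53.54) = 295.5
  E: 553.6 − 1(53.54) = 500.1
  F: 0 + 2(53.54) = 107.1

500 mol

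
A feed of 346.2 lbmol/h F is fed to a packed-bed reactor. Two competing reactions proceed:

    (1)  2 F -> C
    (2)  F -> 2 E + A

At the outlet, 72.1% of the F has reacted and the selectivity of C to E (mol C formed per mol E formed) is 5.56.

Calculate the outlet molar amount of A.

10.7 lbmol/h

Conversion of F: F consumed = 0.721 × 346.2 = 249.6 lbmol/h = 2ξ₁ + 1ξ₂.
Selectivity: 1ξ₁ / (2ξ₂) = 5.56 → ξ₁ = 11.12 ξ₂.
Substitute: (2·11.12 + 1) ξ₂ = 249.6 → ξ₂ = 10.74 lbmol/h, ξ₁ = 119.4 lbmol/h.
Outlet amounts (n = n₀ + Σ ν·ξ):
  F: 346.2 − 2(119.4) − 1(10.74) = 96.59
  C: 0 + 1(119.4) = 119.4
  E: 0 + 2(10.74) = 21.48
  A: 0 + 1(10.74) = 10.74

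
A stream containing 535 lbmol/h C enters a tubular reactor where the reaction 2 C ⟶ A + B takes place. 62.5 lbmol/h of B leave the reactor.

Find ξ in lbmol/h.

ξ = 62.5 lbmol/h

For B: n = n₀ + 1ξ → 62.5 = 0 + 1ξ, giving ξ = 62.5 lbmol/h.
Outlet amounts (n = n₀ + ν ξ):
  C: 535 − 2(62.5) = 410
  A: 0 + 1(62.5) = 62.5
  B: 0 + 1(62.5) = 62.5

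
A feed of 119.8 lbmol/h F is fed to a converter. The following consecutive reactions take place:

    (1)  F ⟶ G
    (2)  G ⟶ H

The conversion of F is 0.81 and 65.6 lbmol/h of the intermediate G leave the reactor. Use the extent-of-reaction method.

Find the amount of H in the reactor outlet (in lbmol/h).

Conversion of F: F consumed = 1ξ₁ = 0.81 × 119.8 → ξ₁ = 97.04 lbmol/h.
G balance: n_G = 0 + 1ξ₁ − 1ξ₂ = 65.6 → ξ₂ = (1·97.04 − 65.6)/1 = 31.44 lbmol/h.
Outlet amounts (n = n₀ + Σ ν·ξ):
  F: 119.8 − 1(97.04) = 22.76
  G: 0 + 1(97.04) − 1(31.44) = 65.6
  H: 0 + 1(31.44) = 31.44

31.4 lbmol/h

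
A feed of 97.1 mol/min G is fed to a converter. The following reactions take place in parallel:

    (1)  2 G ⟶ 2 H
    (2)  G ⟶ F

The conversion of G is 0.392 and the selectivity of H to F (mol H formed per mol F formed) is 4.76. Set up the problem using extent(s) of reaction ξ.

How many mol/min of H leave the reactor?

31.5 mol/min

Conversion of G: G consumed = 0.392 × 97.1 = 38.06 mol/min = 2ξ₁ + 1ξ₂.
Selectivity: 2ξ₁ / (1ξ₂) = 4.76 → ξ₁ = 2.38 ξ₂.
Substitute: (2·2.38 + 1) ξ₂ = 38.06 → ξ₂ = 6.608 mol/min, ξ₁ = 15.73 mol/min.
Outlet amounts (n = n₀ + Σ ν·ξ):
  G: 97.1 − 2(15.73) − 1(6.608) = 59.04
  H: 0 + 2(15.73) = 31.46
  F: 0 + 1(6.608) = 6.608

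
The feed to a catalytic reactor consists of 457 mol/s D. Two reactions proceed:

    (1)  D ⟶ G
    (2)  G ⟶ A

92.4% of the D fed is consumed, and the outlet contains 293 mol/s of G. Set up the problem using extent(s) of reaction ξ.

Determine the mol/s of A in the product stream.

Conversion of D: D consumed = 1ξ₁ = 0.924 × 457 → ξ₁ = 422.3 mol/s.
G balance: n_G = 0 + 1ξ₁ − 1ξ₂ = 293 → ξ₂ = (1·422.3 − 293)/1 = 129.3 mol/s.
Outlet amounts (n = n₀ + Σ ν·ξ):
  D: 457 − 1(422.3) = 34.73
  G: 0 + 1(422.3) − 1(129.3) = 293
  A: 0 + 1(129.3) = 129.3

129 mol/s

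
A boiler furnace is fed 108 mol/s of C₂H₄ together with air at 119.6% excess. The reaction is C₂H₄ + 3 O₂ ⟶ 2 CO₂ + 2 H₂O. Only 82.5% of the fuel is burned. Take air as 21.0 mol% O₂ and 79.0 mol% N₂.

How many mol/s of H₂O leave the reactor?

Stoichiometric O₂ = 3 × 108 = 324 mol/s; O₂ fed = 324 × 2.196 = 711.5 mol/s.
N₂ fed = 711.5 × 79/21 = 2677 mol/s.
Fuel reacted = 0.825 × 108 → ξ = 89.1 mol/s.
Outlet (n = n₀ + ν ξ):
  C₂H₄: 108 − 1(89.1) = 18.9
  O₂: 711.5 − 3(89.1) = 444.2
  N₂: 2677 (inert)
  CO₂: 0 + 2(89.1) = 178.2
  H₂O: 0 + 2(89.1) = 178.2

178 mol/s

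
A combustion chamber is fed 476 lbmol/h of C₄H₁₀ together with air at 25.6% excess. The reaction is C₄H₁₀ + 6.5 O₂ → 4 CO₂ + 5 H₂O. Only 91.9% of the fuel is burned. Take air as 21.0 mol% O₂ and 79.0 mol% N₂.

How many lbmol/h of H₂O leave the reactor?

2190 lbmol/h

Stoichiometric O₂ = 6.5 × 476 = 3094 lbmol/h; O₂ fed = 3094 × 1.256 = 3886 lbmol/h.
N₂ fed = 3886 × 79/21 = 14620 lbmol/h.
Fuel reacted = 0.919 × 476 → ξ = 437.4 lbmol/h.
Outlet (n = n₀ + ν ξ):
  C₄H₁₀: 476 − 1(437.4) = 38.56
  O₂: 3886 − 6.5(437.4) = 1043
  N₂: 14620 (inert)
  CO₂: 0 + 4(437.4) = 1750
  H₂O: 0 + 5(437.4) = 2187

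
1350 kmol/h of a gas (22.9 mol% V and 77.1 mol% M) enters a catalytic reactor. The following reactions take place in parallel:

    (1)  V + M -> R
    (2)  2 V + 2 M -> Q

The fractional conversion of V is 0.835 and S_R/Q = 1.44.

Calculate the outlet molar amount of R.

108 kmol/h

Conversion of V: V consumed = 0.835 × 309.1 = 258.1 kmol/h = 1ξ₁ + 2ξ₂.
Selectivity: 1ξ₁ / (1ξ₂) = 1.44 → ξ₁ = 1.44 ξ₂.
Substitute: (1·1.44 + 2) ξ₂ = 258.1 → ξ₂ = 75.04 kmol/h, ξ₁ = 108.1 kmol/h.
Outlet amounts (n = n₀ + Σ ν·ξ):
  V: 309.1 − 1(108.1) − 2(75.04) = 51.01
  M: 1041 − 1(108.1) − 2(75.04) = 782.7
  R: 0 + 1(108.1) = 108.1
  Q: 0 + 1(75.04) = 75.04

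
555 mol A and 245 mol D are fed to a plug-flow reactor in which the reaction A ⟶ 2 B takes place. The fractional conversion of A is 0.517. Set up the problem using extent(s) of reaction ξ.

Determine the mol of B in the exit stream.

A reacted = 0.517 × 555 = 286.9 mol; ν_A = −1, so ξ = 286.9/1 = 286.9 mol.
Outlet amounts (n = n₀ + ν ξ):
  A: 555 − 1(286.9) = 268.1
  B: 0 + 2(286.9) = 573.9
  D: 245 (inert)

574 mol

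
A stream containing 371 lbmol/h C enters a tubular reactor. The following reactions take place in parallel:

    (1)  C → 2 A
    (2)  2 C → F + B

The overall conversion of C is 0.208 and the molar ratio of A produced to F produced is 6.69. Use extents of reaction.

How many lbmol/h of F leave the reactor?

14.4 lbmol/h

Conversion of C: C consumed = 0.208 × 371 = 77.17 lbmol/h = 1ξ₁ + 2ξ₂.
Selectivity: 2ξ₁ / (1ξ₂) = 6.69 → ξ₁ = 3.345 ξ₂.
Substitute: (1·3.345 + 2) ξ₂ = 77.17 → ξ₂ = 14.44 lbmol/h, ξ₁ = 48.29 lbmol/h.
Outlet amounts (n = n₀ + Σ ν·ξ):
  C: 371 − 1(48.29) − 2(14.44) = 293.8
  A: 0 + 2(48.29) = 96.59
  F: 0 + 1(14.44) = 14.44
  B: 0 + 1(14.44) = 14.44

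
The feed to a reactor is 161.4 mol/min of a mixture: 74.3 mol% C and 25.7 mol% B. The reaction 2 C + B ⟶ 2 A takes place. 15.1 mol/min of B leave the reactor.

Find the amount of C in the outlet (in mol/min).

For B: n = n₀ − 1ξ → 15.1 = 41.48 − 1ξ, giving ξ = 26.38 mol/min.
Outlet amounts (n = n₀ + ν ξ):
  C: 119.9 − 2(26.38) = 67.16
  B: 41.48 − 1(26.38) = 15.1
  A: 0 + 2(26.38) = 52.76

67.2 mol/min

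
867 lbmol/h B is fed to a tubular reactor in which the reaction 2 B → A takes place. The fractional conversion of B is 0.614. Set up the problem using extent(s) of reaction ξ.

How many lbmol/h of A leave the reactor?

B reacted = 0.614 × 867 = 532.3 lbmol/h; ν_B = −2, so ξ = 532.3/2 = 266.2 lbmol/h.
Outlet amounts (n = n₀ + ν ξ):
  B: 867 − 2(266.2) = 334.7
  A: 0 + 1(266.2) = 266.2

266 lbmol/h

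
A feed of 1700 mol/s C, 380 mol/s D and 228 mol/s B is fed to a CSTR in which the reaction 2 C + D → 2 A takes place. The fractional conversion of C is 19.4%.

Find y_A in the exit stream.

C reacted = 0.194 × 1700 = 329.8 mol/s; ν_C = −2, so ξ = 329.8/2 = 164.9 mol/s.
Outlet amounts (n = n₀ + ν ξ):
  C: 1700 − 2(164.9) = 1370
  D: 380 − 1(164.9) = 215.1
  A: 0 + 2(164.9) = 329.8
  B: 228 (inert)
Total out = 2143 mol/s; y_A = 329.8 / 2143 = 0.1539.

0.154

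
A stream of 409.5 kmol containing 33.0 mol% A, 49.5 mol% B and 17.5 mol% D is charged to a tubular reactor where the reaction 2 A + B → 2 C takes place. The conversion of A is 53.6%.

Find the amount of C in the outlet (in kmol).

A reacted = 0.536 × 135.1 = 72.43 kmol; ν_A = −2, so ξ = 72.43/2 = 36.22 kmol.
Outlet amounts (n = n₀ + ν ξ):
  A: 135.1 − 2(36.22) = 62.7
  B: 202.7 − 1(36.22) = 166.5
  C: 0 + 2(36.22) = 72.43
  D: 71.66 (inert)

72.4 kmol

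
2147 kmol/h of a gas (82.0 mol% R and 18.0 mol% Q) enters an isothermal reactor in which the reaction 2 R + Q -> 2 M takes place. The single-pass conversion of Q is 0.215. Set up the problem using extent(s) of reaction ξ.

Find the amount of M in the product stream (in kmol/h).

Q reacted = 0.215 × 386.5 = 83.09 kmol/h; ν_Q = −1, so ξ = 83.09/1 = 83.09 kmol/h.
Outlet amounts (n = n₀ + ν ξ):
  R: 1761 − 2(83.09) = 1594
  Q: 386.5 − 1(83.09) = 303.4
  M: 0 + 2(83.09) = 166.2

166 kmol/h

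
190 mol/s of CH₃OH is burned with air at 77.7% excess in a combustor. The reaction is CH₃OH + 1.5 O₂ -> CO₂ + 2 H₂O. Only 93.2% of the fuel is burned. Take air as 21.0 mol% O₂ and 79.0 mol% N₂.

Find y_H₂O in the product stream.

0.132

Stoichiometric O₂ = 1.5 × 190 = 285 mol/s; O₂ fed = 285 × 1.777 = 506.4 mol/s.
N₂ fed = 506.4 × 79/21 = 1905 mol/s.
Fuel reacted = 0.932 × 190 → ξ = 177.1 mol/s.
Outlet (n = n₀ + ν ξ):
  CH₃OH: 190 − 1(177.1) = 12.92
  O₂: 506.4 − 1.5(177.1) = 240.8
  N₂: 1905 (inert)
  CO₂: 0 + 1(177.1) = 177.1
  H₂O: 0 + 2(177.1) = 354.2
Total out = 2690 mol/s; y_H₂O = 354.2 / 2690 = 0.1316.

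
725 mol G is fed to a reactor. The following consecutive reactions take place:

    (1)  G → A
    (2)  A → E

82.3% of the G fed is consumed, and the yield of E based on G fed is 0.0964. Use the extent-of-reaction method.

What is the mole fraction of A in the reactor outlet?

Conversion of G: G consumed = 1ξ₁ = 0.823 × 725 → ξ₁ = 596.7 mol.
Yield of E: 1ξ₂ / 725 = 0.0964 → ξ₂ = 69.89 mol.
Outlet amounts (n = n₀ + Σ ν·ξ):
  G: 725 − 1(596.7) = 128.3
  A: 0 + 1(596.7) − 1(69.89) = 526.8
  E: 0 + 1(69.89) = 69.89
Total out = 725 mol; y_A = 526.8 / 725 = 0.7266.

0.727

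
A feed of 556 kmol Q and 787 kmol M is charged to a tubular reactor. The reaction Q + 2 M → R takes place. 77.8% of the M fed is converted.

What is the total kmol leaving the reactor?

731 kmol

M reacted = 0.778 × 787 = 612.3 kmol; ν_M = −2, so ξ = 612.3/2 = 306.1 kmol.
Outlet amounts (n = n₀ + ν ξ):
  Q: 556 − 1(306.1) = 249.9
  M: 787 − 2(306.1) = 174.7
  R: 0 + 1(306.1) = 306.1
Total out = 249.9 + 174.7 + 306.1 = 730.7 kmol.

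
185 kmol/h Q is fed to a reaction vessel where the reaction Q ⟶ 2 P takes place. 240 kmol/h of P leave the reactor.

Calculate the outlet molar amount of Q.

For P: n = n₀ + 2ξ → 240 = 0 + 2ξ, giving ξ = 120 kmol/h.
Outlet amounts (n = n₀ + ν ξ):
  Q: 185 − 1(120) = 65
  P: 0 + 2(120) = 240

65 kmol/h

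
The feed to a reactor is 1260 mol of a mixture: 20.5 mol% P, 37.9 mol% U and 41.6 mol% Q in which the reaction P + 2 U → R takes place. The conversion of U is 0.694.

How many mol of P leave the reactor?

92.6 mol

U reacted = 0.694 × 477.5 = 331.4 mol; ν_U = −2, so ξ = 331.4/2 = 165.7 mol.
Outlet amounts (n = n₀ + ν ξ):
  P: 258.3 − 1(165.7) = 92.59
  U: 477.5 − 2(165.7) = 146.1
  R: 0 + 1(165.7) = 165.7
  Q: 524.2 (inert)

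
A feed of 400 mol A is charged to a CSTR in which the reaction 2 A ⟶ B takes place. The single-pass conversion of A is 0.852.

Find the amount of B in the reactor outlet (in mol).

170 mol

A reacted = 0.852 × 400 = 340.8 mol; ν_A = −2, so ξ = 340.8/2 = 170.4 mol.
Outlet amounts (n = n₀ + ν ξ):
  A: 400 − 2(170.4) = 59.2
  B: 0 + 1(170.4) = 170.4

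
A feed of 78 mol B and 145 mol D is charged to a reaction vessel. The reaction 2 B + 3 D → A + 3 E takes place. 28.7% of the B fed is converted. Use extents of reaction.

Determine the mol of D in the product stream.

111 mol

B reacted = 0.287 × 78 = 22.39 mol; ν_B = −2, so ξ = 22.39/2 = 11.19 mol.
Outlet amounts (n = n₀ + ν ξ):
  B: 78 − 2(11.19) = 55.61
  D: 145 − 3(11.19) = 111.4
  A: 0 + 1(11.19) = 11.19
  E: 0 + 3(11.19) = 33.58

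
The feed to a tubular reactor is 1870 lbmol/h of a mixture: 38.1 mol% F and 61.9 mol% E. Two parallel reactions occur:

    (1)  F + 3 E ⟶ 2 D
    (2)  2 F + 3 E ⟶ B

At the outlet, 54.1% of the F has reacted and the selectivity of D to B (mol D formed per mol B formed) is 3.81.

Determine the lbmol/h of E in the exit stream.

Conversion of F: F consumed = 0.541 × 712.5 = 385.4 lbmol/h = 1ξ₁ + 2ξ₂.
Selectivity: 2ξ₁ / (1ξ₂) = 3.81 → ξ₁ = 1.905 ξ₂.
Substitute: (1·1.905 + 2) ξ₂ = 385.4 → ξ₂ = 98.71 lbmol/h, ξ₁ = 188 lbmol/h.
Outlet amounts (n = n₀ + Σ ν·ξ):
  F: 712.5 − 1(188) − 2(98.71) = 327
  E: 1158 − 3(188) − 3(98.71) = 297.3
  D: 0 + 2(188) = 376.1
  B: 0 + 1(98.71) = 98.71

297 lbmol/h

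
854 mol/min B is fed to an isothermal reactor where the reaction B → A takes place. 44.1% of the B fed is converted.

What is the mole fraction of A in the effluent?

B reacted = 0.441 × 854 = 376.6 mol/min; ν_B = −1, so ξ = 376.6/1 = 376.6 mol/min.
Outlet amounts (n = n₀ + ν ξ):
  B: 854 − 1(376.6) = 477.4
  A: 0 + 1(376.6) = 376.6
Total out = 854 mol/min; y_A = 376.6 / 854 = 0.441.

0.441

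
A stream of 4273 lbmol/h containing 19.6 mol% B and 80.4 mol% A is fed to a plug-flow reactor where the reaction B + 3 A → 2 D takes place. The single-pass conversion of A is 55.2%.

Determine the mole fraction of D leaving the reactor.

A reacted = 0.552 × 3435 = 1896 lbmol/h; ν_A = −3, so ξ = 1896/3 = 632.1 lbmol/h.
Outlet amounts (n = n₀ + ν ξ):
  B: 837.5 − 1(632.1) = 205.4
  A: 3435 − 3(632.1) = 1539
  D: 0 + 2(632.1) = 1264
Total out = 3009 lbmol/h; y_D = 1264 / 3009 = 0.4202.

0.42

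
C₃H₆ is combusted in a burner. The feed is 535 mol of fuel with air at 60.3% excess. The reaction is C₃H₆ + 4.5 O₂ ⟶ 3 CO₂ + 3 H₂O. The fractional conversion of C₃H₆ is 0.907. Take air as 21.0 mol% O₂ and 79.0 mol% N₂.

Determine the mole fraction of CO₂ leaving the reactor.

Stoichiometric O₂ = 4.5 × 535 = 2408 mol; O₂ fed = 2408 × 1.603 = 3859 mol.
N₂ fed = 3859 × 79/21 = 14520 mol.
Fuel reacted = 0.907 × 535 → ξ = 485.2 mol.
Outlet (n = n₀ + ν ξ):
  C₃H₆: 535 − 1(485.2) = 49.75
  O₂: 3859 − 4.5(485.2) = 1676
  N₂: 14520 (inert)
  CO₂: 0 + 3(485.2) = 1456
  H₂O: 0 + 3(485.2) = 1456
Total out = 19150 mol; y_CO₂ = 1456 / 19150 = 0.076.

0.076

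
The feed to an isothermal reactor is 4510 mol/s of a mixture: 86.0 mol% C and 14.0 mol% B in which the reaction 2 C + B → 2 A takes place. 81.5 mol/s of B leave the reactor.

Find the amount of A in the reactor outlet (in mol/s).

1100 mol/s

For B: n = n₀ − 1ξ → 81.5 = 631.4 − 1ξ, giving ξ = 549.9 mol/s.
Outlet amounts (n = n₀ + ν ξ):
  C: 3879 − 2(549.9) = 2779
  B: 631.4 − 1(549.9) = 81.5
  A: 0 + 2(549.9) = 1100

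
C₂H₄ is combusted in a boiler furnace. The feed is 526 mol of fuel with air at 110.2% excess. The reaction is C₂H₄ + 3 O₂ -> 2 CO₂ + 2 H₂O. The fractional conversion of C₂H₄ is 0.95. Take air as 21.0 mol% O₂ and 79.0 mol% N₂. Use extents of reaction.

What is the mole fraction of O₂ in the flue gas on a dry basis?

Stoichiometric O₂ = 3 × 526 = 1578 mol; O₂ fed = 1578 × 2.102 = 3317 mol.
N₂ fed = 3317 × 79/21 = 12480 mol.
Fuel reacted = 0.95 × 526 → ξ = 499.7 mol.
Outlet (n = n₀ + ν ξ):
  C₂H₄: 526 − 1(499.7) = 26.3
  O₂: 3317 − 3(499.7) = 1818
  N₂: 12480 (inert)
  CO₂: 0 + 2(499.7) = 999.4
  H₂O: 0 + 2(499.7) = 999.4
Dry total = 15320 mol; y_O₂ (dry) = 1818 / 15320 = 0.1186.

0.119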